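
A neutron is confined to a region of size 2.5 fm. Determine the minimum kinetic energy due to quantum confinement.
828.850 keV

Using the uncertainty principle:

1. Position uncertainty: Δx ≈ 2.500e-15 m
2. Minimum momentum uncertainty: Δp = ℏ/(2Δx) = 2.109e-20 kg·m/s
3. Minimum kinetic energy:
   KE = (Δp)²/(2m) = (2.109e-20)²/(2 × 1.675e-27 kg)
   KE = 1.328e-13 J = 828.850 keV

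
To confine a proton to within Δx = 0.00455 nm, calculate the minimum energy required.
250.571 meV

Localizing a particle requires giving it sufficient momentum uncertainty:

1. From uncertainty principle: Δp ≥ ℏ/(2Δx)
   Δp_min = (1.055e-34 J·s) / (2 × 4.550e-12 m)
   Δp_min = 1.159e-23 kg·m/s

2. This momentum uncertainty corresponds to kinetic energy:
   KE ≈ (Δp)²/(2m) = (1.159e-23)²/(2 × 1.673e-27 kg)
   KE = 4.015e-20 J = 250.571 meV

Tighter localization requires more energy.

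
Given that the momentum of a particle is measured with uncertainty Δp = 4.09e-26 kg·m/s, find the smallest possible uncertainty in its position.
1.289 nm

Using the Heisenberg uncertainty principle:
ΔxΔp ≥ ℏ/2

The minimum uncertainty in position is:
Δx_min = ℏ/(2Δp)
Δx_min = (1.055e-34 J·s) / (2 × 4.090e-26 kg·m/s)
Δx_min = 1.289e-09 m = 1.289 nm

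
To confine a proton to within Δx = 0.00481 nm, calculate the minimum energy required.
224.215 meV

Localizing a particle requires giving it sufficient momentum uncertainty:

1. From uncertainty principle: Δp ≥ ℏ/(2Δx)
   Δp_min = (1.055e-34 J·s) / (2 × 4.810e-12 m)
   Δp_min = 1.096e-23 kg·m/s

2. This momentum uncertainty corresponds to kinetic energy:
   KE ≈ (Δp)²/(2m) = (1.096e-23)²/(2 × 1.673e-27 kg)
   KE = 3.592e-20 J = 224.215 meV

Tighter localization requires more energy.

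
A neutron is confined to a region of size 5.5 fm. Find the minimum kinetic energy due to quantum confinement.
171.250 keV

Using the uncertainty principle:

1. Position uncertainty: Δx ≈ 5.500e-15 m
2. Minimum momentum uncertainty: Δp = ℏ/(2Δx) = 9.587e-21 kg·m/s
3. Minimum kinetic energy:
   KE = (Δp)²/(2m) = (9.587e-21)²/(2 × 1.675e-27 kg)
   KE = 2.744e-14 J = 171.250 keV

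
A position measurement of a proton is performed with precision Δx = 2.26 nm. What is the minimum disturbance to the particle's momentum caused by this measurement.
2.333 × 10^-26 kg·m/s

The uncertainty principle implies that measuring position disturbs momentum:
ΔxΔp ≥ ℏ/2

When we measure position with precision Δx, we necessarily introduce a momentum uncertainty:
Δp ≥ ℏ/(2Δx)
Δp_min = (1.055e-34 J·s) / (2 × 2.260e-09 m)
Δp_min = 2.333e-26 kg·m/s

The more precisely we measure position, the greater the momentum disturbance.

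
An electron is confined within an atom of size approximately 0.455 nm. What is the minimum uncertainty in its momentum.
1.159 × 10^-25 kg·m/s

Using the Heisenberg uncertainty principle:
ΔxΔp ≥ ℏ/2

With Δx ≈ L = 4.550e-10 m (the confinement size):
Δp_min = ℏ/(2Δx)
Δp_min = (1.055e-34 J·s) / (2 × 4.550e-10 m)
Δp_min = 1.159e-25 kg·m/s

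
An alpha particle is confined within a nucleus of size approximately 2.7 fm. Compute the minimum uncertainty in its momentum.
1.953 × 10^-20 kg·m/s

Using the Heisenberg uncertainty principle:
ΔxΔp ≥ ℏ/2

With Δx ≈ L = 2.700e-15 m (the confinement size):
Δp_min = ℏ/(2Δx)
Δp_min = (1.055e-34 J·s) / (2 × 2.700e-15 m)
Δp_min = 1.953e-20 kg·m/s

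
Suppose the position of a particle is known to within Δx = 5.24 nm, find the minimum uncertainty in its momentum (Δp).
1.006 × 10^-26 kg·m/s

Using the Heisenberg uncertainty principle:
ΔxΔp ≥ ℏ/2

The minimum uncertainty in momentum is:
Δp_min = ℏ/(2Δx)
Δp_min = (1.055e-34 J·s) / (2 × 5.240e-09 m)
Δp_min = 1.006e-26 kg·m/s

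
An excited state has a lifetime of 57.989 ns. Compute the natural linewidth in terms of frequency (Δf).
1.372 MHz

Using the energy-time uncertainty principle and E = hf:
ΔEΔt ≥ ℏ/2
hΔf·Δt ≥ ℏ/2

The minimum frequency uncertainty is:
Δf = ℏ/(2hτ) = 1/(4πτ)
Δf = 1/(4π × 5.799e-08 s)
Δf = 1.372e+06 Hz = 1.372 MHz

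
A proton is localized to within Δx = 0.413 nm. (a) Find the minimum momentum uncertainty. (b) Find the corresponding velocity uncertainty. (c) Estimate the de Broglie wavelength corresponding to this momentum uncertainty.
(a) Δp_min = 1.277 × 10^-25 kg·m/s
(b) Δv_min = 76.331 m/s
(c) λ_dB = 5.190 nm

Step-by-step:

(a) From the uncertainty principle:
Δp_min = ℏ/(2Δx) = (1.055e-34 J·s)/(2 × 4.130e-10 m) = 1.277e-25 kg·m/s

(b) The velocity uncertainty:
Δv = Δp/m = (1.277e-25 kg·m/s)/(1.673e-27 kg) = 7.633e+01 m/s = 76.331 m/s

(c) The de Broglie wavelength for this momentum:
λ = h/p = (6.626e-34 J·s)/(1.277e-25 kg·m/s) = 5.190e-09 m = 5.190 nm

Note: The de Broglie wavelength is comparable to the localization size, as expected from wave-particle duality.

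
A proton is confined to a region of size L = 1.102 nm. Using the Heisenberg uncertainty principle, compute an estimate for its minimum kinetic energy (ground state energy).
4.272 μeV

Using the uncertainty principle to estimate ground state energy:

1. The position uncertainty is approximately the confinement size:
   Δx ≈ L = 1.102e-09 m

2. From ΔxΔp ≥ ℏ/2, the minimum momentum uncertainty is:
   Δp ≈ ℏ/(2L) = 4.785e-26 kg·m/s

3. The kinetic energy is approximately:
   KE ≈ (Δp)²/(2m) = (4.785e-26)²/(2 × 1.673e-27 kg)
   KE ≈ 6.844e-25 J = 4.272 μeV

This is an order-of-magnitude estimate of the ground state energy.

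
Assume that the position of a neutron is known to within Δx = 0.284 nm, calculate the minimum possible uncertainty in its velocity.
110.849 m/s

Using the Heisenberg uncertainty principle and Δp = mΔv:
ΔxΔp ≥ ℏ/2
Δx(mΔv) ≥ ℏ/2

The minimum uncertainty in velocity is:
Δv_min = ℏ/(2mΔx)
Δv_min = (1.055e-34 J·s) / (2 × 1.675e-27 kg × 2.840e-10 m)
Δv_min = 1.108e+02 m/s = 110.849 m/s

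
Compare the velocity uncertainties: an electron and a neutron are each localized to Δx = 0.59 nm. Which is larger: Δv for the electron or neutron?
The electron has the larger minimum velocity uncertainty, by a ratio of 1838.7.

For both particles, Δp_min = ℏ/(2Δx) = 8.937e-26 kg·m/s (same for both).

The velocity uncertainty is Δv = Δp/m:
- electron: Δv = 8.937e-26 / 9.109e-31 = 9.811e+04 m/s = 98.108 km/s
- neutron: Δv = 8.937e-26 / 1.675e-27 = 5.336e+01 m/s = 53.358 m/s

Ratio: 9.811e+04 / 5.336e+01 = 1838.7

The lighter particle has larger velocity uncertainty because Δv ∝ 1/m.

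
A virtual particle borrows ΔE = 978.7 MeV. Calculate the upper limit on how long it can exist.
3.363 × 10^-25 s

Using the energy-time uncertainty principle:
ΔEΔt ≥ ℏ/2

For a virtual particle borrowing energy ΔE, the maximum lifetime is:
Δt_max = ℏ/(2ΔE)

Converting energy:
ΔE = 978.7 MeV = 1.568e-10 J

Δt_max = (1.055e-34 J·s) / (2 × 1.568e-10 J)
Δt_max = 3.363e-25 s = 3.363 × 10^-25 s

Virtual particles with higher borrowed energy exist for shorter times.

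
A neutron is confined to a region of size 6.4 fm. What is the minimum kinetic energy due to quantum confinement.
126.472 keV

Using the uncertainty principle:

1. Position uncertainty: Δx ≈ 6.400e-15 m
2. Minimum momentum uncertainty: Δp = ℏ/(2Δx) = 8.239e-21 kg·m/s
3. Minimum kinetic energy:
   KE = (Δp)²/(2m) = (8.239e-21)²/(2 × 1.675e-27 kg)
   KE = 2.026e-14 J = 126.472 keV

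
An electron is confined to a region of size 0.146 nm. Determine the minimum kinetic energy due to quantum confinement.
446.845 meV

Using the uncertainty principle:

1. Position uncertainty: Δx ≈ 1.460e-10 m
2. Minimum momentum uncertainty: Δp = ℏ/(2Δx) = 3.612e-25 kg·m/s
3. Minimum kinetic energy:
   KE = (Δp)²/(2m) = (3.612e-25)²/(2 × 9.109e-31 kg)
   KE = 7.159e-20 J = 446.845 meV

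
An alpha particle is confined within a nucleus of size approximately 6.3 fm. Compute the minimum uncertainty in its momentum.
8.370 × 10^-21 kg·m/s

Using the Heisenberg uncertainty principle:
ΔxΔp ≥ ℏ/2

With Δx ≈ L = 6.300e-15 m (the confinement size):
Δp_min = ℏ/(2Δx)
Δp_min = (1.055e-34 J·s) / (2 × 6.300e-15 m)
Δp_min = 8.370e-21 kg·m/s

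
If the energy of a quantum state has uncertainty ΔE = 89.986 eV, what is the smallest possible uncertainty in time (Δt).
3.657 as

Using the energy-time uncertainty principle:
ΔEΔt ≥ ℏ/2

The minimum uncertainty in time is:
Δt_min = ℏ/(2ΔE)
Δt_min = (1.055e-34 J·s) / (2 × 1.442e-17 J)
Δt_min = 3.657e-18 s = 3.657 as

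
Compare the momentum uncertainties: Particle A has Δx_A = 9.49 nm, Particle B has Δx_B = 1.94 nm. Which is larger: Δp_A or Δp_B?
Particle B has the larger minimum momentum uncertainty, by a factor of 4.89.

For each particle, the minimum momentum uncertainty is Δp_min = ℏ/(2Δx):

Particle A: Δp_A = ℏ/(2×9.490e-09 m) = 5.556e-27 kg·m/s
Particle B: Δp_B = ℏ/(2×1.940e-09 m) = 2.718e-26 kg·m/s

Ratio: Δp_B/Δp_A = 4.89

Since Δp_min ∝ 1/Δx, the particle with smaller position uncertainty (B) has larger momentum uncertainty.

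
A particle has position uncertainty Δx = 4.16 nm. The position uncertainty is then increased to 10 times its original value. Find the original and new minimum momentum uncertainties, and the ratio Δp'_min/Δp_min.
Original Δp_min = 1.268 × 10^-26 kg·m/s; new Δp'_min = 1.268 × 10^-27 kg·m/s; ratio Δp'_min/Δp_min = 1/10.

From the uncertainty principle ΔxΔp ≥ ℏ/2, the minimum momentum uncertainty is Δp_min = ℏ/(2Δx).

Original (Δx = 4.16 nm = 4.160e-09 m):
Δp_min = (1.055e-34 J·s)/(2 × 4.160e-09 m) = 1.268e-26 kg·m/s

When Δx → 10Δx:
Δp'_min = ℏ/(2 × 10Δx) = (1/10) × ℏ/(2Δx) = (1/10) × Δp_min
Δp'_min = 1/10 × 1.268e-26 kg·m/s = 1.268e-27 kg·m/s

Since Δp_min ∝ 1/Δx, when Δx is increased to 10 times its original value, Δp_min decreases to 1/10 of its original value.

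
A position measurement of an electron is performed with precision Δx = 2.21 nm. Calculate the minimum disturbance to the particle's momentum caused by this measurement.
2.386 × 10^-26 kg·m/s

The uncertainty principle implies that measuring position disturbs momentum:
ΔxΔp ≥ ℏ/2

When we measure position with precision Δx, we necessarily introduce a momentum uncertainty:
Δp ≥ ℏ/(2Δx)
Δp_min = (1.055e-34 J·s) / (2 × 2.210e-09 m)
Δp_min = 2.386e-26 kg·m/s

The more precisely we measure position, the greater the momentum disturbance.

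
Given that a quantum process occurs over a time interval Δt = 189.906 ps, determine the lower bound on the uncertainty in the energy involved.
1.733 μeV

Using the energy-time uncertainty principle:
ΔEΔt ≥ ℏ/2

The minimum uncertainty in energy is:
ΔE_min = ℏ/(2Δt)
ΔE_min = (1.055e-34 J·s) / (2 × 1.899e-10 s)
ΔE_min = 2.777e-25 J = 1.733 μeV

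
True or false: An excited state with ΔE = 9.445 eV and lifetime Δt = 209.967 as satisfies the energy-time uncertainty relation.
Yes, it satisfies the uncertainty relation.

Calculate the product ΔEΔt:
ΔE = 9.445 eV = 1.513e-18 J
ΔEΔt = (1.513e-18 J) × (2.100e-16 s)
ΔEΔt = 3.177e-34 J·s

Compare to the minimum allowed value ℏ/2:
ℏ/2 = 5.273e-35 J·s

Since ΔEΔt = 3.177e-34 J·s ≥ 5.273e-35 J·s = ℏ/2,
this satisfies the uncertainty relation.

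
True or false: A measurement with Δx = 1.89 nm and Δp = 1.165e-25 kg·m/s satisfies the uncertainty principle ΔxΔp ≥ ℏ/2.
Yes, it satisfies the uncertainty principle.

Calculate the product ΔxΔp:
ΔxΔp = (1.890e-09 m) × (1.165e-25 kg·m/s)
ΔxΔp = 2.202e-34 J·s

Compare to the minimum allowed value ℏ/2:
ℏ/2 = 5.273e-35 J·s

Since ΔxΔp = 2.202e-34 J·s ≥ 5.273e-35 J·s = ℏ/2,
the measurement satisfies the uncertainty principle.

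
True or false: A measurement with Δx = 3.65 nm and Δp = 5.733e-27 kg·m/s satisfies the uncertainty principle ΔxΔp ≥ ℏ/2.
No, it violates the uncertainty principle (impossible measurement).

Calculate the product ΔxΔp:
ΔxΔp = (3.650e-09 m) × (5.733e-27 kg·m/s)
ΔxΔp = 2.093e-35 J·s

Compare to the minimum allowed value ℏ/2:
ℏ/2 = 5.273e-35 J·s

Since ΔxΔp = 2.093e-35 J·s < 5.273e-35 J·s = ℏ/2,
the measurement violates the uncertainty principle.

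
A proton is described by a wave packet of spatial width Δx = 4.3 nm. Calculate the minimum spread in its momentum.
1.226 × 10^-26 kg·m/s

For a wave packet, the spatial width Δx and momentum spread Δp are related by the uncertainty principle:
ΔxΔp ≥ ℏ/2

The minimum momentum spread is:
Δp_min = ℏ/(2Δx)
Δp_min = (1.055e-34 J·s) / (2 × 4.300e-09 m)
Δp_min = 1.226e-26 kg·m/s

A wave packet cannot have both a well-defined position and well-defined momentum.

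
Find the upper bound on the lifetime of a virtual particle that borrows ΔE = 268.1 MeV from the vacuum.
1.228 ys

Using the energy-time uncertainty principle:
ΔEΔt ≥ ℏ/2

For a virtual particle borrowing energy ΔE, the maximum lifetime is:
Δt_max = ℏ/(2ΔE)

Converting energy:
ΔE = 268.1 MeV = 4.295e-11 J

Δt_max = (1.055e-34 J·s) / (2 × 4.295e-11 J)
Δt_max = 1.228e-24 s = 1.228 ys

Virtual particles with higher borrowed energy exist for shorter times.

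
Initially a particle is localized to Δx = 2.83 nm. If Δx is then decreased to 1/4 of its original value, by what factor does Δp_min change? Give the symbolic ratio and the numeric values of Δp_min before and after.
Original Δp_min = 1.863 × 10^-26 kg·m/s; new Δp'_min = 7.453 × 10^-26 kg·m/s; ratio Δp'_min/Δp_min = 4.

From the uncertainty principle ΔxΔp ≥ ℏ/2, the minimum momentum uncertainty is Δp_min = ℏ/(2Δx).

Original (Δx = 2.83 nm = 2.830e-09 m):
Δp_min = (1.055e-34 J·s)/(2 × 2.830e-09 m) = 1.863e-26 kg·m/s

When Δx → (1/4)Δx:
Δp'_min = ℏ/(2 × (1/4)Δx) = 4 × ℏ/(2Δx) = 4 × Δp_min
Δp'_min = 4 × 1.863e-26 kg·m/s = 7.453e-26 kg·m/s

Since Δp_min ∝ 1/Δx, when Δx is decreased to 1/4 of its original value, Δp_min increases to 4 times its original value.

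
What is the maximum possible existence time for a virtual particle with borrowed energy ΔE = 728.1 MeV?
4.520 × 10^-25 s

Using the energy-time uncertainty principle:
ΔEΔt ≥ ℏ/2

For a virtual particle borrowing energy ΔE, the maximum lifetime is:
Δt_max = ℏ/(2ΔE)

Converting energy:
ΔE = 728.1 MeV = 1.167e-10 J

Δt_max = (1.055e-34 J·s) / (2 × 1.167e-10 J)
Δt_max = 4.520e-25 s = 4.520 × 10^-25 s

Virtual particles with higher borrowed energy exist for shorter times.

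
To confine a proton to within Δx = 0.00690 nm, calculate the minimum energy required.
108.957 meV

Localizing a particle requires giving it sufficient momentum uncertainty:

1. From uncertainty principle: Δp ≥ ℏ/(2Δx)
   Δp_min = (1.055e-34 J·s) / (2 × 6.900e-12 m)
   Δp_min = 7.642e-24 kg·m/s

2. This momentum uncertainty corresponds to kinetic energy:
   KE ≈ (Δp)²/(2m) = (7.642e-24)²/(2 × 1.673e-27 kg)
   KE = 1.746e-20 J = 108.957 meV

Tighter localization requires more energy.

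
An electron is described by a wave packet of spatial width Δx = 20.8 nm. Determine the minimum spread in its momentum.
2.535 × 10^-27 kg·m/s

For a wave packet, the spatial width Δx and momentum spread Δp are related by the uncertainty principle:
ΔxΔp ≥ ℏ/2

The minimum momentum spread is:
Δp_min = ℏ/(2Δx)
Δp_min = (1.055e-34 J·s) / (2 × 2.080e-08 m)
Δp_min = 2.535e-27 kg·m/s

A wave packet cannot have both a well-defined position and well-defined momentum.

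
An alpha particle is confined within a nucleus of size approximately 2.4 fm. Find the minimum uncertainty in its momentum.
2.197 × 10^-20 kg·m/s

Using the Heisenberg uncertainty principle:
ΔxΔp ≥ ℏ/2

With Δx ≈ L = 2.400e-15 m (the confinement size):
Δp_min = ℏ/(2Δx)
Δp_min = (1.055e-34 J·s) / (2 × 2.400e-15 m)
Δp_min = 2.197e-20 kg·m/s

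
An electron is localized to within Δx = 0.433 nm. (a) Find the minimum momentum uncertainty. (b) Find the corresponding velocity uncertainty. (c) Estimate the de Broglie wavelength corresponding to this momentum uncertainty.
(a) Δp_min = 1.218 × 10^-25 kg·m/s
(b) Δv_min = 133.681 km/s
(c) λ_dB = 5.441 nm

Step-by-step:

(a) From the uncertainty principle:
Δp_min = ℏ/(2Δx) = (1.055e-34 J·s)/(2 × 4.330e-10 m) = 1.218e-25 kg·m/s

(b) The velocity uncertainty:
Δv = Δp/m = (1.218e-25 kg·m/s)/(9.109e-31 kg) = 1.337e+05 m/s = 133.681 km/s

(c) The de Broglie wavelength for this momentum:
λ = h/p = (6.626e-34 J·s)/(1.218e-25 kg·m/s) = 5.441e-09 m = 5.441 nm

Note: The de Broglie wavelength is comparable to the localization size, as expected from wave-particle duality.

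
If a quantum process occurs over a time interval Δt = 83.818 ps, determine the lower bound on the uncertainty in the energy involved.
3.926 μeV

Using the energy-time uncertainty principle:
ΔEΔt ≥ ℏ/2

The minimum uncertainty in energy is:
ΔE_min = ℏ/(2Δt)
ΔE_min = (1.055e-34 J·s) / (2 × 8.382e-11 s)
ΔE_min = 6.291e-25 J = 3.926 μeV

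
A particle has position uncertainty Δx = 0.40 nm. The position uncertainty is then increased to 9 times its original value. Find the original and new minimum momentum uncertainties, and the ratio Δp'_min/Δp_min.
Original Δp_min = 1.318 × 10^-25 kg·m/s; new Δp'_min = 1.465 × 10^-26 kg·m/s; ratio Δp'_min/Δp_min = 1/9.

From the uncertainty principle ΔxΔp ≥ ℏ/2, the minimum momentum uncertainty is Δp_min = ℏ/(2Δx).

Original (Δx = 0.40 nm = 4.000e-10 m):
Δp_min = (1.055e-34 J·s)/(2 × 4.000e-10 m) = 1.318e-25 kg·m/s

When Δx → 9Δx:
Δp'_min = ℏ/(2 × 9Δx) = (1/9) × ℏ/(2Δx) = (1/9) × Δp_min
Δp'_min = 1/9 × 1.318e-25 kg·m/s = 1.465e-26 kg·m/s

Since Δp_min ∝ 1/Δx, when Δx is increased to 9 times its original value, Δp_min decreases to 1/9 of its original value.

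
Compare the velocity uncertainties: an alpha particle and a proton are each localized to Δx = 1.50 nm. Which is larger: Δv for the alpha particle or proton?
The proton has the larger minimum velocity uncertainty, by a ratio of 4.0.

For both particles, Δp_min = ℏ/(2Δx) = 3.515e-26 kg·m/s (same for both).

The velocity uncertainty is Δv = Δp/m:
- alpha particle: Δv = 3.515e-26 / 6.645e-27 = 5.290e+00 m/s = 5.290 m/s
- proton: Δv = 3.515e-26 / 1.673e-27 = 2.102e+01 m/s = 21.016 m/s

Ratio: 2.102e+01 / 5.290e+00 = 4.0

The lighter particle has larger velocity uncertainty because Δv ∝ 1/m.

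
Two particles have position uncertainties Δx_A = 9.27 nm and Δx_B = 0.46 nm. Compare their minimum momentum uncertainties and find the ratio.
Particle B has the larger minimum momentum uncertainty, by a factor of 20.15.

For each particle, the minimum momentum uncertainty is Δp_min = ℏ/(2Δx):

Particle A: Δp_A = ℏ/(2×9.270e-09 m) = 5.688e-27 kg·m/s
Particle B: Δp_B = ℏ/(2×4.600e-10 m) = 1.146e-25 kg·m/s

Ratio: Δp_B/Δp_A = 20.15

Since Δp_min ∝ 1/Δx, the particle with smaller position uncertainty (B) has larger momentum uncertainty.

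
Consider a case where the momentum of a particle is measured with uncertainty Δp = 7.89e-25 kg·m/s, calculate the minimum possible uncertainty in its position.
66.830 pm

Using the Heisenberg uncertainty principle:
ΔxΔp ≥ ℏ/2

The minimum uncertainty in position is:
Δx_min = ℏ/(2Δp)
Δx_min = (1.055e-34 J·s) / (2 × 7.890e-25 kg·m/s)
Δx_min = 6.683e-11 m = 66.830 pm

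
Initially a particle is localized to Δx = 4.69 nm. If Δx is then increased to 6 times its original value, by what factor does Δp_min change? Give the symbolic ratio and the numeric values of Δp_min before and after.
Original Δp_min = 1.124 × 10^-26 kg·m/s; new Δp'_min = 1.874 × 10^-27 kg·m/s; ratio Δp'_min/Δp_min = 1/6.

From the uncertainty principle ΔxΔp ≥ ℏ/2, the minimum momentum uncertainty is Δp_min = ℏ/(2Δx).

Original (Δx = 4.69 nm = 4.690e-09 m):
Δp_min = (1.055e-34 J·s)/(2 × 4.690e-09 m) = 1.124e-26 kg·m/s

When Δx → 6Δx:
Δp'_min = ℏ/(2 × 6Δx) = (1/6) × ℏ/(2Δx) = (1/6) × Δp_min
Δp'_min = 1/6 × 1.124e-26 kg·m/s = 1.874e-27 kg·m/s

Since Δp_min ∝ 1/Δx, when Δx is increased to 6 times its original value, Δp_min decreases to 1/6 of its original value.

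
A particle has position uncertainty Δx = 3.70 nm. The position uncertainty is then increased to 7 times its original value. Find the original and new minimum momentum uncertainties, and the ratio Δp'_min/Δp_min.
Original Δp_min = 1.425 × 10^-26 kg·m/s; new Δp'_min = 2.036 × 10^-27 kg·m/s; ratio Δp'_min/Δp_min = 1/7.

From the uncertainty principle ΔxΔp ≥ ℏ/2, the minimum momentum uncertainty is Δp_min = ℏ/(2Δx).

Original (Δx = 3.70 nm = 3.700e-09 m):
Δp_min = (1.055e-34 J·s)/(2 × 3.700e-09 m) = 1.425e-26 kg·m/s

When Δx → 7Δx:
Δp'_min = ℏ/(2 × 7Δx) = (1/7) × ℏ/(2Δx) = (1/7) × Δp_min
Δp'_min = 1/7 × 1.425e-26 kg·m/s = 2.036e-27 kg·m/s

Since Δp_min ∝ 1/Δx, when Δx is increased to 7 times its original value, Δp_min decreases to 1/7 of its original value.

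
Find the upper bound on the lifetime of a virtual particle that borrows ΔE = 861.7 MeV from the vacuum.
3.819 × 10^-25 s

Using the energy-time uncertainty principle:
ΔEΔt ≥ ℏ/2

For a virtual particle borrowing energy ΔE, the maximum lifetime is:
Δt_max = ℏ/(2ΔE)

Converting energy:
ΔE = 861.7 MeV = 1.381e-10 J

Δt_max = (1.055e-34 J·s) / (2 × 1.381e-10 J)
Δt_max = 3.819e-25 s = 3.819 × 10^-25 s

Virtual particles with higher borrowed energy exist for shorter times.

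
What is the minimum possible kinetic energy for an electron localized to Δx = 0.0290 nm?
11.326 eV

Localizing a particle requires giving it sufficient momentum uncertainty:

1. From uncertainty principle: Δp ≥ ℏ/(2Δx)
   Δp_min = (1.055e-34 J·s) / (2 × 2.900e-11 m)
   Δp_min = 1.818e-24 kg·m/s

2. This momentum uncertainty corresponds to kinetic energy:
   KE ≈ (Δp)²/(2m) = (1.818e-24)²/(2 × 9.109e-31 kg)
   KE = 1.815e-18 J = 11.326 eV

Tighter localization requires more energy.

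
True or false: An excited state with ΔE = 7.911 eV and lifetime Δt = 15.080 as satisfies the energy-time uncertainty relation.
No, it violates the uncertainty relation.

Calculate the product ΔEΔt:
ΔE = 7.911 eV = 1.267e-18 J
ΔEΔt = (1.267e-18 J) × (1.508e-17 s)
ΔEΔt = 1.911e-35 J·s

Compare to the minimum allowed value ℏ/2:
ℏ/2 = 5.273e-35 J·s

Since ΔEΔt = 1.911e-35 J·s < 5.273e-35 J·s = ℏ/2,
this violates the uncertainty relation.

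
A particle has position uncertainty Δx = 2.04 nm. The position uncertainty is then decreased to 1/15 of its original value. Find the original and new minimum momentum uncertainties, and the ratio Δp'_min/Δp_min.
Original Δp_min = 2.585 × 10^-26 kg·m/s; new Δp'_min = 3.877 × 10^-25 kg·m/s; ratio Δp'_min/Δp_min = 15.

From the uncertainty principle ΔxΔp ≥ ℏ/2, the minimum momentum uncertainty is Δp_min = ℏ/(2Δx).

Original (Δx = 2.04 nm = 2.040e-09 m):
Δp_min = (1.055e-34 J·s)/(2 × 2.040e-09 m) = 2.585e-26 kg·m/s

When Δx → (1/15)Δx:
Δp'_min = ℏ/(2 × (1/15)Δx) = 15 × ℏ/(2Δx) = 15 × Δp_min
Δp'_min = 15 × 2.585e-26 kg·m/s = 3.877e-25 kg·m/s

Since Δp_min ∝ 1/Δx, when Δx is decreased to 1/15 of its original value, Δp_min increases to 15 times its original value.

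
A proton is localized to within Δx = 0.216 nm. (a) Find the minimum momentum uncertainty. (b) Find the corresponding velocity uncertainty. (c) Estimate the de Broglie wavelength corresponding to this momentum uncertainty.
(a) Δp_min = 2.441 × 10^-25 kg·m/s
(b) Δv_min = 145.947 m/s
(c) λ_dB = 2.714 nm

Step-by-step:

(a) From the uncertainty principle:
Δp_min = ℏ/(2Δx) = (1.055e-34 J·s)/(2 × 2.160e-10 m) = 2.441e-25 kg·m/s

(b) The velocity uncertainty:
Δv = Δp/m = (2.441e-25 kg·m/s)/(1.673e-27 kg) = 1.459e+02 m/s = 145.947 m/s

(c) The de Broglie wavelength for this momentum:
λ = h/p = (6.626e-34 J·s)/(2.441e-25 kg·m/s) = 2.714e-09 m = 2.714 nm

Note: The de Broglie wavelength is comparable to the localization size, as expected from wave-particle duality.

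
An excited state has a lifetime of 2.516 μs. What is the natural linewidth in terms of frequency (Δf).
31.629 kHz

Using the energy-time uncertainty principle and E = hf:
ΔEΔt ≥ ℏ/2
hΔf·Δt ≥ ℏ/2

The minimum frequency uncertainty is:
Δf = ℏ/(2hτ) = 1/(4πτ)
Δf = 1/(4π × 2.516e-06 s)
Δf = 3.163e+04 Hz = 31.629 kHz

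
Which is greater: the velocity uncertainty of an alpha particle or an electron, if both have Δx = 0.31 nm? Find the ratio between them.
The electron has the larger minimum velocity uncertainty, by a ratio of 7294.3.

For both particles, Δp_min = ℏ/(2Δx) = 1.701e-25 kg·m/s (same for both).

The velocity uncertainty is Δv = Δp/m:
- alpha particle: Δv = 1.701e-25 / 6.645e-27 = 2.560e+01 m/s = 25.598 m/s
- electron: Δv = 1.701e-25 / 9.109e-31 = 1.867e+05 m/s = 186.722 km/s

Ratio: 1.867e+05 / 2.560e+01 = 7294.3

The lighter particle has larger velocity uncertainty because Δv ∝ 1/m.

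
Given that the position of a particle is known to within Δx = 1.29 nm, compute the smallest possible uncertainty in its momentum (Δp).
4.087 × 10^-26 kg·m/s

Using the Heisenberg uncertainty principle:
ΔxΔp ≥ ℏ/2

The minimum uncertainty in momentum is:
Δp_min = ℏ/(2Δx)
Δp_min = (1.055e-34 J·s) / (2 × 1.290e-09 m)
Δp_min = 4.087e-26 kg·m/s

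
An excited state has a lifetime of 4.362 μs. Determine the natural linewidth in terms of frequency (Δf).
18.243 kHz

Using the energy-time uncertainty principle and E = hf:
ΔEΔt ≥ ℏ/2
hΔf·Δt ≥ ℏ/2

The minimum frequency uncertainty is:
Δf = ℏ/(2hτ) = 1/(4πτ)
Δf = 1/(4π × 4.362e-06 s)
Δf = 1.824e+04 Hz = 18.243 kHz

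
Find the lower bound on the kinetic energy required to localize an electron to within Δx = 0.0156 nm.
39.139 eV

Localizing a particle requires giving it sufficient momentum uncertainty:

1. From uncertainty principle: Δp ≥ ℏ/(2Δx)
   Δp_min = (1.055e-34 J·s) / (2 × 1.560e-11 m)
   Δp_min = 3.380e-24 kg·m/s

2. This momentum uncertainty corresponds to kinetic energy:
   KE ≈ (Δp)²/(2m) = (3.380e-24)²/(2 × 9.109e-31 kg)
   KE = 6.271e-18 J = 39.139 eV

Tighter localization requires more energy.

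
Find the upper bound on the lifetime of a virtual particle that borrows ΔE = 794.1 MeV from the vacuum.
4.144 × 10^-25 s

Using the energy-time uncertainty principle:
ΔEΔt ≥ ℏ/2

For a virtual particle borrowing energy ΔE, the maximum lifetime is:
Δt_max = ℏ/(2ΔE)

Converting energy:
ΔE = 794.1 MeV = 1.272e-10 J

Δt_max = (1.055e-34 J·s) / (2 × 1.272e-10 J)
Δt_max = 4.144e-25 s = 4.144 × 10^-25 s

Virtual particles with higher borrowed energy exist for shorter times.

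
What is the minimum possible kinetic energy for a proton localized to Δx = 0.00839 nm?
73.694 meV

Localizing a particle requires giving it sufficient momentum uncertainty:

1. From uncertainty principle: Δp ≥ ℏ/(2Δx)
   Δp_min = (1.055e-34 J·s) / (2 × 8.390e-12 m)
   Δp_min = 6.285e-24 kg·m/s

2. This momentum uncertainty corresponds to kinetic energy:
   KE ≈ (Δp)²/(2m) = (6.285e-24)²/(2 × 1.673e-27 kg)
   KE = 1.181e-20 J = 73.694 meV

Tighter localization requires more energy.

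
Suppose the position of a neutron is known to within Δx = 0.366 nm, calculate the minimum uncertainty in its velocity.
86.014 m/s

Using the Heisenberg uncertainty principle and Δp = mΔv:
ΔxΔp ≥ ℏ/2
Δx(mΔv) ≥ ℏ/2

The minimum uncertainty in velocity is:
Δv_min = ℏ/(2mΔx)
Δv_min = (1.055e-34 J·s) / (2 × 1.675e-27 kg × 3.660e-10 m)
Δv_min = 8.601e+01 m/s = 86.014 m/s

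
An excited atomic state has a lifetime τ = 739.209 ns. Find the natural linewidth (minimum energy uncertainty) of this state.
445.214 peV

Using the energy-time uncertainty principle:
ΔEΔt ≥ ℏ/2

The lifetime τ represents the time uncertainty Δt.
The natural linewidth (minimum energy uncertainty) is:

ΔE = ℏ/(2τ)
ΔE = (1.055e-34 J·s) / (2 × 7.392e-07 s)
ΔE = 7.133e-29 J = 445.214 peV

This natural linewidth limits the precision of spectroscopic measurements.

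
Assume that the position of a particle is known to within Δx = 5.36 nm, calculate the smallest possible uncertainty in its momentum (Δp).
9.837 × 10^-27 kg·m/s

Using the Heisenberg uncertainty principle:
ΔxΔp ≥ ℏ/2

The minimum uncertainty in momentum is:
Δp_min = ℏ/(2Δx)
Δp_min = (1.055e-34 J·s) / (2 × 5.360e-09 m)
Δp_min = 9.837e-27 kg·m/s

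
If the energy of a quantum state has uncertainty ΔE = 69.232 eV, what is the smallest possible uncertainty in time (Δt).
4.754 as

Using the energy-time uncertainty principle:
ΔEΔt ≥ ℏ/2

The minimum uncertainty in time is:
Δt_min = ℏ/(2ΔE)
Δt_min = (1.055e-34 J·s) / (2 × 1.109e-17 J)
Δt_min = 4.754e-18 s = 4.754 as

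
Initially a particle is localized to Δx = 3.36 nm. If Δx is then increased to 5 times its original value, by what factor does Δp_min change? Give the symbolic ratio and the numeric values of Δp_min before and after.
Original Δp_min = 1.569 × 10^-26 kg·m/s; new Δp'_min = 3.139 × 10^-27 kg·m/s; ratio Δp'_min/Δp_min = 1/5.

From the uncertainty principle ΔxΔp ≥ ℏ/2, the minimum momentum uncertainty is Δp_min = ℏ/(2Δx).

Original (Δx = 3.36 nm = 3.360e-09 m):
Δp_min = (1.055e-34 J·s)/(2 × 3.360e-09 m) = 1.569e-26 kg·m/s

When Δx → 5Δx:
Δp'_min = ℏ/(2 × 5Δx) = (1/5) × ℏ/(2Δx) = (1/5) × Δp_min
Δp'_min = 1/5 × 1.569e-26 kg·m/s = 3.139e-27 kg·m/s

Since Δp_min ∝ 1/Δx, when Δx is increased to 5 times its original value, Δp_min decreases to 1/5 of its original value.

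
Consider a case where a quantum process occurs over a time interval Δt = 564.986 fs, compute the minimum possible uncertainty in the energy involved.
582.503 μeV

Using the energy-time uncertainty principle:
ΔEΔt ≥ ℏ/2

The minimum uncertainty in energy is:
ΔE_min = ℏ/(2Δt)
ΔE_min = (1.055e-34 J·s) / (2 × 5.650e-13 s)
ΔE_min = 9.333e-23 J = 582.503 μeV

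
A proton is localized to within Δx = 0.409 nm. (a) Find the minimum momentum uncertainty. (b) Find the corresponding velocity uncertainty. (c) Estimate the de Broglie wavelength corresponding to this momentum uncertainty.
(a) Δp_min = 1.289 × 10^-25 kg·m/s
(b) Δv_min = 77.077 m/s
(c) λ_dB = 5.140 nm

Step-by-step:

(a) From the uncertainty principle:
Δp_min = ℏ/(2Δx) = (1.055e-34 J·s)/(2 × 4.090e-10 m) = 1.289e-25 kg·m/s

(b) The velocity uncertainty:
Δv = Δp/m = (1.289e-25 kg·m/s)/(1.673e-27 kg) = 7.708e+01 m/s = 77.077 m/s

(c) The de Broglie wavelength for this momentum:
λ = h/p = (6.626e-34 J·s)/(1.289e-25 kg·m/s) = 5.140e-09 m = 5.140 nm

Note: The de Broglie wavelength is comparable to the localization size, as expected from wave-particle duality.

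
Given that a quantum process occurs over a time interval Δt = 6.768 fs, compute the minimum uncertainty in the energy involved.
48.627 meV

Using the energy-time uncertainty principle:
ΔEΔt ≥ ℏ/2

The minimum uncertainty in energy is:
ΔE_min = ℏ/(2Δt)
ΔE_min = (1.055e-34 J·s) / (2 × 6.768e-15 s)
ΔE_min = 7.791e-21 J = 48.627 meV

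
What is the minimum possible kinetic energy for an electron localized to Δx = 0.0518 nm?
3.550 eV

Localizing a particle requires giving it sufficient momentum uncertainty:

1. From uncertainty principle: Δp ≥ ℏ/(2Δx)
   Δp_min = (1.055e-34 J·s) / (2 × 5.180e-11 m)
   Δp_min = 1.018e-24 kg·m/s

2. This momentum uncertainty corresponds to kinetic energy:
   KE ≈ (Δp)²/(2m) = (1.018e-24)²/(2 × 9.109e-31 kg)
   KE = 5.687e-19 J = 3.550 eV

Tighter localization requires more energy.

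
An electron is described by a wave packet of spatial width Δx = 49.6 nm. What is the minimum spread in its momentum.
1.063 × 10^-27 kg·m/s

For a wave packet, the spatial width Δx and momentum spread Δp are related by the uncertainty principle:
ΔxΔp ≥ ℏ/2

The minimum momentum spread is:
Δp_min = ℏ/(2Δx)
Δp_min = (1.055e-34 J·s) / (2 × 4.960e-08 m)
Δp_min = 1.063e-27 kg·m/s

A wave packet cannot have both a well-defined position and well-defined momentum.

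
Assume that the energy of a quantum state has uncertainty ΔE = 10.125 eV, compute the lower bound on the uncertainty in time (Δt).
32.504 as

Using the energy-time uncertainty principle:
ΔEΔt ≥ ℏ/2

The minimum uncertainty in time is:
Δt_min = ℏ/(2ΔE)
Δt_min = (1.055e-34 J·s) / (2 × 1.622e-18 J)
Δt_min = 3.250e-17 s = 32.504 as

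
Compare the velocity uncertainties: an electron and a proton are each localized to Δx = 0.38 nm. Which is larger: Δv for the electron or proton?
The electron has the larger minimum velocity uncertainty, by a ratio of 1836.2.

For both particles, Δp_min = ℏ/(2Δx) = 1.388e-25 kg·m/s (same for both).

The velocity uncertainty is Δv = Δp/m:
- electron: Δv = 1.388e-25 / 9.109e-31 = 1.523e+05 m/s = 152.326 km/s
- proton: Δv = 1.388e-25 / 1.673e-27 = 8.296e+01 m/s = 82.959 m/s

Ratio: 1.523e+05 / 8.296e+01 = 1836.2

The lighter particle has larger velocity uncertainty because Δv ∝ 1/m.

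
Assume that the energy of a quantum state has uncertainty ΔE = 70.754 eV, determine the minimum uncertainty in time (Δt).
4.651 as

Using the energy-time uncertainty principle:
ΔEΔt ≥ ℏ/2

The minimum uncertainty in time is:
Δt_min = ℏ/(2ΔE)
Δt_min = (1.055e-34 J·s) / (2 × 1.134e-17 J)
Δt_min = 4.651e-18 s = 4.651 as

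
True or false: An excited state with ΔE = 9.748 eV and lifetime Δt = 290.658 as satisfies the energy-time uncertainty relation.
Yes, it satisfies the uncertainty relation.

Calculate the product ΔEΔt:
ΔE = 9.748 eV = 1.562e-18 J
ΔEΔt = (1.562e-18 J) × (2.907e-16 s)
ΔEΔt = 4.540e-34 J·s

Compare to the minimum allowed value ℏ/2:
ℏ/2 = 5.273e-35 J·s

Since ΔEΔt = 4.540e-34 J·s ≥ 5.273e-35 J·s = ℏ/2,
this satisfies the uncertainty relation.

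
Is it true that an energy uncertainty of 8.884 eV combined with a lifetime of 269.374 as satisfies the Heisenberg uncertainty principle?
Yes, it satisfies the uncertainty relation.

Calculate the product ΔEΔt:
ΔE = 8.884 eV = 1.423e-18 J
ΔEΔt = (1.423e-18 J) × (2.694e-16 s)
ΔEΔt = 3.834e-34 J·s

Compare to the minimum allowed value ℏ/2:
ℏ/2 = 5.273e-35 J·s

Since ΔEΔt = 3.834e-34 J·s ≥ 5.273e-35 J·s = ℏ/2,
this satisfies the uncertainty relation.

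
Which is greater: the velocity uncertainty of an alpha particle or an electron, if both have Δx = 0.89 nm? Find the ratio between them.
The electron has the larger minimum velocity uncertainty, by a ratio of 7294.3.

For both particles, Δp_min = ℏ/(2Δx) = 5.925e-26 kg·m/s (same for both).

The velocity uncertainty is Δv = Δp/m:
- alpha particle: Δv = 5.925e-26 / 6.645e-27 = 8.916e+00 m/s = 8.916 m/s
- electron: Δv = 5.925e-26 / 9.109e-31 = 6.504e+04 m/s = 65.038 km/s

Ratio: 6.504e+04 / 8.916e+00 = 7294.3

The lighter particle has larger velocity uncertainty because Δv ∝ 1/m.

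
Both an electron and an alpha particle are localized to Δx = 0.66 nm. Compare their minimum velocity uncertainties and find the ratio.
The electron has the larger minimum velocity uncertainty, by a ratio of 7294.3.

For both particles, Δp_min = ℏ/(2Δx) = 7.989e-26 kg·m/s (same for both).

The velocity uncertainty is Δv = Δp/m:
- electron: Δv = 7.989e-26 / 9.109e-31 = 8.770e+04 m/s = 87.703 km/s
- alpha particle: Δv = 7.989e-26 / 6.645e-27 = 1.202e+01 m/s = 12.023 m/s

Ratio: 8.770e+04 / 1.202e+01 = 7294.3

The lighter particle has larger velocity uncertainty because Δv ∝ 1/m.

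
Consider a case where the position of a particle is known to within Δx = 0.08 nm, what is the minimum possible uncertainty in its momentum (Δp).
6.591 × 10^-25 kg·m/s

Using the Heisenberg uncertainty principle:
ΔxΔp ≥ ℏ/2

The minimum uncertainty in momentum is:
Δp_min = ℏ/(2Δx)
Δp_min = (1.055e-34 J·s) / (2 × 8.000e-11 m)
Δp_min = 6.591e-25 kg·m/s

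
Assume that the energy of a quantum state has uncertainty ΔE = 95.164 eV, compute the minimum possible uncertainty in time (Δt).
3.458 as

Using the energy-time uncertainty principle:
ΔEΔt ≥ ℏ/2

The minimum uncertainty in time is:
Δt_min = ℏ/(2ΔE)
Δt_min = (1.055e-34 J·s) / (2 × 1.525e-17 J)
Δt_min = 3.458e-18 s = 3.458 as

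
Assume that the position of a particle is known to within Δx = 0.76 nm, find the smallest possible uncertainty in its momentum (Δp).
6.938 × 10^-26 kg·m/s

Using the Heisenberg uncertainty principle:
ΔxΔp ≥ ℏ/2

The minimum uncertainty in momentum is:
Δp_min = ℏ/(2Δx)
Δp_min = (1.055e-34 J·s) / (2 × 7.600e-10 m)
Δp_min = 6.938e-26 kg·m/s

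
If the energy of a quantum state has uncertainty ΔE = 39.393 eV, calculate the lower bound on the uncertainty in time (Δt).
8.354 as

Using the energy-time uncertainty principle:
ΔEΔt ≥ ℏ/2

The minimum uncertainty in time is:
Δt_min = ℏ/(2ΔE)
Δt_min = (1.055e-34 J·s) / (2 × 6.311e-18 J)
Δt_min = 8.354e-18 s = 8.354 as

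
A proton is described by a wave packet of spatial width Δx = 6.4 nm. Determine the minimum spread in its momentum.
8.239 × 10^-27 kg·m/s

For a wave packet, the spatial width Δx and momentum spread Δp are related by the uncertainty principle:
ΔxΔp ≥ ℏ/2

The minimum momentum spread is:
Δp_min = ℏ/(2Δx)
Δp_min = (1.055e-34 J·s) / (2 × 6.400e-09 m)
Δp_min = 8.239e-27 kg·m/s

A wave packet cannot have both a well-defined position and well-defined momentum.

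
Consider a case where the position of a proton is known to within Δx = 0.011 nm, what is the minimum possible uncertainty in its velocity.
2.866 km/s

Using the Heisenberg uncertainty principle and Δp = mΔv:
ΔxΔp ≥ ℏ/2
Δx(mΔv) ≥ ℏ/2

The minimum uncertainty in velocity is:
Δv_min = ℏ/(2mΔx)
Δv_min = (1.055e-34 J·s) / (2 × 1.673e-27 kg × 1.100e-11 m)
Δv_min = 2.866e+03 m/s = 2.866 km/s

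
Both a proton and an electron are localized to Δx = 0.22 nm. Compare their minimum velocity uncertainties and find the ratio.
The electron has the larger minimum velocity uncertainty, by a ratio of 1836.2.

For both particles, Δp_min = ℏ/(2Δx) = 2.397e-25 kg·m/s (same for both).

The velocity uncertainty is Δv = Δp/m:
- proton: Δv = 2.397e-25 / 1.673e-27 = 1.433e+02 m/s = 143.293 m/s
- electron: Δv = 2.397e-25 / 9.109e-31 = 2.631e+05 m/s = 263.108 km/s

Ratio: 2.631e+05 / 1.433e+02 = 1836.2

The lighter particle has larger velocity uncertainty because Δv ∝ 1/m.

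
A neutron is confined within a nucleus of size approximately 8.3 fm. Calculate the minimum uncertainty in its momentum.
6.353 × 10^-21 kg·m/s

Using the Heisenberg uncertainty principle:
ΔxΔp ≥ ℏ/2

With Δx ≈ L = 8.300e-15 m (the confinement size):
Δp_min = ℏ/(2Δx)
Δp_min = (1.055e-34 J·s) / (2 × 8.300e-15 m)
Δp_min = 6.353e-21 kg·m/s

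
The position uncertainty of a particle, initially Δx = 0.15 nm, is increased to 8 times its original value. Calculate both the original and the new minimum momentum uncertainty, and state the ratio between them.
Original Δp_min = 3.515 × 10^-25 kg·m/s; new Δp'_min = 4.394 × 10^-26 kg·m/s; ratio Δp'_min/Δp_min = 1/8.

From the uncertainty principle ΔxΔp ≥ ℏ/2, the minimum momentum uncertainty is Δp_min = ℏ/(2Δx).

Original (Δx = 0.15 nm = 1.500e-10 m):
Δp_min = (1.055e-34 J·s)/(2 × 1.500e-10 m) = 3.515e-25 kg·m/s

When Δx → 8Δx:
Δp'_min = ℏ/(2 × 8Δx) = (1/8) × ℏ/(2Δx) = (1/8) × Δp_min
Δp'_min = 1/8 × 3.515e-25 kg·m/s = 4.394e-26 kg·m/s

Since Δp_min ∝ 1/Δx, when Δx is increased to 8 times its original value, Δp_min decreases to 1/8 of its original value.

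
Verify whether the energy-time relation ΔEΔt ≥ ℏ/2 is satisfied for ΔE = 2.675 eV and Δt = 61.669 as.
No, it violates the uncertainty relation.

Calculate the product ΔEΔt:
ΔE = 2.675 eV = 4.286e-19 J
ΔEΔt = (4.286e-19 J) × (6.167e-17 s)
ΔEΔt = 2.643e-35 J·s

Compare to the minimum allowed value ℏ/2:
ℏ/2 = 5.273e-35 J·s

Since ΔEΔt = 2.643e-35 J·s < 5.273e-35 J·s = ℏ/2,
this violates the uncertainty relation.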